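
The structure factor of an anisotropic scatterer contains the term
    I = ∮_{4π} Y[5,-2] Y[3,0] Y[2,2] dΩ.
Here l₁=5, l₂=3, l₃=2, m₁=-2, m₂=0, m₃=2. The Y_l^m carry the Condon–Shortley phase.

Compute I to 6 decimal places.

m-sum 0 ✓  L=10 even ✓  2≤2≤8 ✓
Π(2lᵢ+1) = 11×7×5 = 385
triangle coeff Δ(5,3,2) = 1/2310
Σ_t [3,3]: t=3:−1/144 = -1/144
(3j)²=10/231 [(5 3 2; 0 0 0)], sign=-1
Σ_t [3,3]: t=3:−1/864 = -1/864
(3j)²=1/66 [(5 3 2; -2 0 2)], sign=-1
⇒ 4πI² = 25/99
I = (+1)√(25/99/(4π)) = 0.14175797

0.141758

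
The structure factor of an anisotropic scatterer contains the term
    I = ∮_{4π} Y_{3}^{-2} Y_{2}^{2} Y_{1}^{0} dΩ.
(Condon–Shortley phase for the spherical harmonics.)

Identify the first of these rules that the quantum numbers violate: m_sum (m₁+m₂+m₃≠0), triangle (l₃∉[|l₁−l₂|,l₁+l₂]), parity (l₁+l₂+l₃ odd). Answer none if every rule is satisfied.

none

m₁+m₂+m₃ = -2 + 2 + 0 = 0  ✓
triangle: |3−2|=1 ≤ l₃=1 ≤ 3+2=5  ✓
parity: l₁+l₂+l₃ = 6 is even  ✓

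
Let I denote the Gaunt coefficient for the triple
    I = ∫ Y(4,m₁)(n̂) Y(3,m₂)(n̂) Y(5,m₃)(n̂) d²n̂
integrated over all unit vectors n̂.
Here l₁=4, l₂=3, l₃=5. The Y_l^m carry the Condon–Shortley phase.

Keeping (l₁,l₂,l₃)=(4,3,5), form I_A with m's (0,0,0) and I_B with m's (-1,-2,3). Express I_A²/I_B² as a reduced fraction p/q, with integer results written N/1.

Shared (l₁,l₂,l₃)=(4,3,5): N and (l;000)² cancel in I_A²/I_B².
A: Δ = 2!·6!·4!/13! = 1/180180; Racah Σ t=0..2: t=0:+1/576 t=1:−1/144 t=2:+1/576 = -1/288; ⇒ 3j(4 3 5; 0 0 0)² = 20/1001, sgn +1
B: Δ = 2!·6!·4!/13! = 1/180180; Racah Σ t=0..1: t=0:+1/1440 t=1:−1/1152 = -1/5760; ⇒ 3j(4 3 5; -1 -2 3)² = 1/858, sgn -1
I_A²/I_B² = (20/1001)/(1/858) = 120/7

120/7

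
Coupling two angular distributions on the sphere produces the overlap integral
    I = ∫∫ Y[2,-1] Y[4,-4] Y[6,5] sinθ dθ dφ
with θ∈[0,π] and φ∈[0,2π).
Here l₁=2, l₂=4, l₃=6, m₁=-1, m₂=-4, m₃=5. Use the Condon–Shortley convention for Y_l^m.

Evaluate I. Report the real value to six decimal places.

Rules hold: Σm=0, L=12 even, 2≤6≤6.
N = 5·9·13 = 585
Δ = 0!·4!·8!/13! = 1/6435
Racah Σ t=0..0: t=0:+1/2304 = 1/2304
⇒ 3j(2 4 6; 0 0 0)² = 5/143, sgn +1
Racah Σ t=0..0: t=0:+1/241920 = 1/241920
⇒ 3j(2 4 6; -1 -4 5)² = 1/39, sgn -1
4πI² = N·(3j₀)²·(3jₘ)² = 75/143
I = -1·√(0.524476/4π) = -0.20429497

-0.204295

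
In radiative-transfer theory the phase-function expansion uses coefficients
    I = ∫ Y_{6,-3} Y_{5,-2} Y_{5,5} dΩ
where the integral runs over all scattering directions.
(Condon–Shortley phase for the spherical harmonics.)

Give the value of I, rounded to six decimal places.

Rules hold: Σm=0, L=16 even, 1≤5≤11.
N = 13·11·11 = 1573
Δ = 6!·6!·4!/17! = 1/28588560
Racah Σ t=1..5: t=1:−1/345600 t=2:+1/13824 t=3:−1/5184 t=4:+1/13824 t=5:−1/345600 = -7/129600
⇒ 3j(6 5 5; 0 0 0)² = 80/7293, sgn +1
Racah Σ t=3..3: t=3:−1/622080 = -1/622080
⇒ 3j(6 5 5; -3 -2 5)² = 105/4862, sgn -1
4πI² = N·(3j₀)²·(3jₘ)² = 1400/3757
I = -1·√(0.372638/4π) = -0.17220212

-0.172202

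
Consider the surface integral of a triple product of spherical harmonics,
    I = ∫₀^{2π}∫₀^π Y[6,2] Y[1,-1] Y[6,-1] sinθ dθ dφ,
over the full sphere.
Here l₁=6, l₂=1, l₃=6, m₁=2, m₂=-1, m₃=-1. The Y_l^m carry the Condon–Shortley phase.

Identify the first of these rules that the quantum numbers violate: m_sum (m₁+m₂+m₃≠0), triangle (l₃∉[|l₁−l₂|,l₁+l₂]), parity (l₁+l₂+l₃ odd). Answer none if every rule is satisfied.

parity

azimuthal sum: 2 − 1 − 1 = 0  ✓
5 ≤ 6 ≤ 7 (triangle on l)  ✓
L = 6 + 1 + 6 = 13 (odd)  ✗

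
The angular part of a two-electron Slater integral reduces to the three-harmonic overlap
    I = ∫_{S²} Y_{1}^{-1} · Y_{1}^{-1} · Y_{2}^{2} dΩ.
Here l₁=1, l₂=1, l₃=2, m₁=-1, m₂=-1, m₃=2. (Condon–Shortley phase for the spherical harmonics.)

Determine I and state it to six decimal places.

m-sum 0 ✓  L=4 even ✓  0≤2≤2 ✓
Π(2lᵢ+1) = 3×3×5 = 45
triangle coeff Δ(1,1,2) = 1/30
Σ_t [0,0]: t=0:+1/1 = 1/1
(3j)²=2/15 [(1 1 2; 0 0 0)], sign=+1
Σ_t [0,0]: t=0:+1/4 = 1/4
(3j)²=1/5 [(1 1 2; -1 -1 2)], sign=+1
⇒ 4πI² = 6/5
I = (+1)√(6/5/(4π)) = 0.30901936

0.309019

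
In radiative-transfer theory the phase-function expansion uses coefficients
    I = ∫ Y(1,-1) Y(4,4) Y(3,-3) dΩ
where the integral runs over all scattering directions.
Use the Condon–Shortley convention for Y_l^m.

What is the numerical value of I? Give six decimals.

Rules hold: Σm=0, L=8 even, 3≤3≤5.
N = 3·9·7 = 189
Δ = 2!·0!·6!/9! = 1/252
Racah Σ t=1..1: t=1:−1/36 = -1/36
⇒ 3j(1 4 3; 0 0 0)² = 4/63, sgn +1
Racah Σ t=2..2: t=2:+1/1440 = 1/1440
⇒ 3j(1 4 3; -1 4 -3)² = 1/9, sgn +1
4πI² = N·(3j₀)²·(3jₘ)² = 4/3
I = +1·√(1.33333/4π) = 0.32573501

0.325735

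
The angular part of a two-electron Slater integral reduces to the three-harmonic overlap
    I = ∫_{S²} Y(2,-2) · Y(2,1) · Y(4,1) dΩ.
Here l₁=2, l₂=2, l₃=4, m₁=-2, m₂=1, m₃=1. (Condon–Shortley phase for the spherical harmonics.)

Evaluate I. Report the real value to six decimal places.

-0.090112

Rules hold: Σm=0, L=8 even, 0≤4≤4.
N = 5·5·9 = 225
Δ = 0!·4!·4!/9! = 1/630
Racah Σ t=0..0: t=0:+1/16 = 1/16
⇒ 3j(2 2 4; 0 0 0)² = 2/35, sgn +1
Racah Σ t=0..0: t=0:+1/144 = 1/144
⇒ 3j(2 2 4; -2 1 1)² = 1/126, sgn -1
4πI² = N·(3j₀)²·(3jₘ)² = 5/49
I = -1·√(0.102041/4π) = -0.09011188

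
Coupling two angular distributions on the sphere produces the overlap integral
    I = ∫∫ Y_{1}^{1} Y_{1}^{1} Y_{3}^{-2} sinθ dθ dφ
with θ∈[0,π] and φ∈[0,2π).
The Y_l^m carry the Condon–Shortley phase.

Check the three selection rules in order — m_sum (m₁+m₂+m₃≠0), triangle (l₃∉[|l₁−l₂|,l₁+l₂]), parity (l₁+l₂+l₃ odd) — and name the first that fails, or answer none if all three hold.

triangle

m₁+m₂+m₃ = 1 + 1 − 2 = 0  ✓
triangle: |1−1|=0 ≤ l₃=3 ≤ 1+1=2  ✗
parity: l₁+l₂+l₃ = 5 is odd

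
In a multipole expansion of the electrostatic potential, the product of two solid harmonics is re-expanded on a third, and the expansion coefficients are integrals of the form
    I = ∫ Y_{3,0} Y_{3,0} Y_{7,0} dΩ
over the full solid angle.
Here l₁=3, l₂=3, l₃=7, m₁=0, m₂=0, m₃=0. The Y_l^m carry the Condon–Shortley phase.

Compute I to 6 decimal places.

0.000000

triangle: need 0≤l₃≤6, have 7; I=0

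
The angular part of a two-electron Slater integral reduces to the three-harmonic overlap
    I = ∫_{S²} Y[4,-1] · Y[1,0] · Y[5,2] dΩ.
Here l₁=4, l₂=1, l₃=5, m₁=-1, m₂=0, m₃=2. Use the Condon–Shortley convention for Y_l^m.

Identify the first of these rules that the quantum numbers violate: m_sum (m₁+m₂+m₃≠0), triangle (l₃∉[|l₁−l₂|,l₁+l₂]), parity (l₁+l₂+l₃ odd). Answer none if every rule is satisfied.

Σmᵢ = 1  ✗
l₃∈[|l₁−l₂|,l₁+l₂]=[3,5], have l₃=5
Σlᵢ = 10 ⇒ even

m_sum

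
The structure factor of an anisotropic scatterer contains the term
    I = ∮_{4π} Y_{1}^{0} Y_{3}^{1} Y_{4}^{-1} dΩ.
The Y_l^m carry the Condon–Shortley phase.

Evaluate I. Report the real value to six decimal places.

-0.238414

Checks pass: Σm=0; 8 even; l₃=4∈[2,4].
(2·1+1)(2·3+1)(2·4+1) = 189
Δ: 0! 2! 6! / 9! → 1/252
sum: t=0:+1/36 = 1/36
3j²(1 3 4; 0 0 0) = Δ·Π!·Σ² = 4/63  (sign +1)
sum: t=0:+1/48 = 1/48
3j²(1 3 4; 0 1 -1) = Δ·Π!·Σ² = 5/84  (sign -1)
combine: 4πI² = 189·4/63·5/84 = 5/7
take √, sign -1: I = -0.23841361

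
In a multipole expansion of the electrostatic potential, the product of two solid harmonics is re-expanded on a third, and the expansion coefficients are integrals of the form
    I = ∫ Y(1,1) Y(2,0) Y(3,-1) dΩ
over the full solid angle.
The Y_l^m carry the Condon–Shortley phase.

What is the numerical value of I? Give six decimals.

-0.202301

Rules hold: Σm=0, L=6 even, 1≤3≤3.
N = 3·5·7 = 105
Δ = 0!·2!·4!/7! = 1/105
Racah Σ t=0..0: t=0:+1/4 = 1/4
⇒ 3j(1 2 3; 0 0 0)² = 3/35, sgn -1
Racah Σ t=0..0: t=0:+1/8 = 1/8
⇒ 3j(1 2 3; 1 0 -1)² = 2/35, sgn +1
4πI² = N·(3j₀)²·(3jₘ)² = 18/35
I = -1·√(0.514286/4π) = -0.20230066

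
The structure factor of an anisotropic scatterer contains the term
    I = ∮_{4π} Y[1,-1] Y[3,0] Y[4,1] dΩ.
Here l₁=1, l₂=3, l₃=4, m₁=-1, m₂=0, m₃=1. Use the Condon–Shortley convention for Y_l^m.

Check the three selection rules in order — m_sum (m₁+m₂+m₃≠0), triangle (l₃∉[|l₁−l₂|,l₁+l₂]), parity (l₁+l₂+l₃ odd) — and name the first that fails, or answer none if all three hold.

none

azimuthal sum: -1 + 0 + 1 = 0  ✓
2 ≤ 4 ≤ 4 (triangle on l)  ✓
L = 1 + 3 + 4 = 8 (even)  ✓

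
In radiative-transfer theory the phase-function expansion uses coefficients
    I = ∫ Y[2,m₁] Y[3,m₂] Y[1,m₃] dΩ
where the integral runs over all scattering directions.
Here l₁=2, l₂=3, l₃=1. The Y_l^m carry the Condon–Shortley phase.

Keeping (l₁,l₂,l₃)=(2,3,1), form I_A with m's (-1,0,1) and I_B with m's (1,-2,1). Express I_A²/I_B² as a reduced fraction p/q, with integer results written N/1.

3/10

Shared (l₁,l₂,l₃)=(2,3,1): N and (l;000)² cancel in I_A²/I_B².
A: Δ = 4!·0!·2!/7! = 1/105; Racah Σ t=3..3: t=3:−1/12 = -1/12; ⇒ 3j(2 3 1; -1 0 1)² = 1/35, sgn -1
B: Δ = 4!·0!·2!/7! = 1/105; Racah Σ t=1..1: t=1:−1/12 = -1/12; ⇒ 3j(2 3 1; 1 -2 1)² = 2/21, sgn -1
I_A²/I_B² = (1/35)/(2/21) = 3/10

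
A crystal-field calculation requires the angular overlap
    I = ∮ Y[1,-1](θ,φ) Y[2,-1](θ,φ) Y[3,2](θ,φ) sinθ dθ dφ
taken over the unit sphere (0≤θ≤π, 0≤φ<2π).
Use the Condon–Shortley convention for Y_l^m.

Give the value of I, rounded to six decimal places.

0.261169

Checks pass: Σm=0; 6 even; l₃=3∈[1,3].
(2·1+1)(2·2+1)(2·3+1) = 105
Δ: 0! 2! 4! / 7! → 1/105
sum: t=0:+1/4 = 1/4
3j²(1 2 3; 0 0 0) = Δ·Π!·Σ² = 3/35  (sign -1)
sum: t=0:+1/12 = 1/12
3j²(1 2 3; -1 -1 2) = Δ·Π!·Σ² = 2/21  (sign -1)
combine: 4πI² = 105·3/35·2/21 = 6/7
take √, sign +1: I = 0.26116903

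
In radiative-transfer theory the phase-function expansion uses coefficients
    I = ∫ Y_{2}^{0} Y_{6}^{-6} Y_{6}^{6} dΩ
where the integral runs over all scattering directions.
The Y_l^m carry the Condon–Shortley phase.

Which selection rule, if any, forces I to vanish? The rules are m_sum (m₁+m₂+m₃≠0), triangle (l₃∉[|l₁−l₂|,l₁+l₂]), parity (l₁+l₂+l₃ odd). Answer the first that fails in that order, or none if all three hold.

none

m₁+m₂+m₃ = 0 − 6 + 6 = 0  ✓
triangle: |2−6|=4 ≤ l₃=6 ≤ 2+6=8  ✓
parity: l₁+l₂+l₃ = 14 is even  ✓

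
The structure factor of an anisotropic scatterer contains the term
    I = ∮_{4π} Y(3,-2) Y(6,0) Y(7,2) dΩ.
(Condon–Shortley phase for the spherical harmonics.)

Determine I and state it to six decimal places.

Rules hold: Σm=0, L=16 even, 3≤7≤9.
N = 7·13·15 = 1365
Δ = 2!·4!·10!/17! = 1/2042040
Racah Σ t=0..2: t=0:+1/207360 t=1:−1/57600 t=2:+1/207360 = -1/129600
⇒ 3j(3 6 7; 0 0 0)² = 168/12155, sgn +1
Racah Σ t=1..2: t=1:−1/345600 t=2:+1/207360 = 1/518400
⇒ 3j(3 6 7; -2 0 2)² = 12/2431, sgn -1
4πI² = N·(3j₀)²·(3jₘ)² = 42336/454597
I = -1·√(0.0931286/4π) = -0.08608683

-0.086087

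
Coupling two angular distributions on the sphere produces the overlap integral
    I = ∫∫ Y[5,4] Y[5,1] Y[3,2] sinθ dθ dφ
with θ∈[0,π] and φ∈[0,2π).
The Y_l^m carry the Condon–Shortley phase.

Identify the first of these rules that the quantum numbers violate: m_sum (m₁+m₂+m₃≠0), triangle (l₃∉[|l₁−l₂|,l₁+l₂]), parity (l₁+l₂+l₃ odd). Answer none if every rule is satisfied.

Σmᵢ = 7  ✗
l₃∈[|l₁−l₂|,l₁+l₂]=[0,10], have l₃=3
Σlᵢ = 13 ⇒ odd

m_sum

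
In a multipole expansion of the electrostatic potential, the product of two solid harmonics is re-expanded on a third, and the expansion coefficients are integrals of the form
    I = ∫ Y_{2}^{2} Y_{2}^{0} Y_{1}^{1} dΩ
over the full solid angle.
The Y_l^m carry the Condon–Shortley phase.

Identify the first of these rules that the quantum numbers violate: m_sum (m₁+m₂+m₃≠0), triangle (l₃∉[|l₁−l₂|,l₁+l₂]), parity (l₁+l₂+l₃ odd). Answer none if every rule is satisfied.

m_sum

azimuthal sum: 2 + 0 + 1 = 3  ✗
0 ≤ 1 ≤ 4 (triangle on l)
L = 2 + 2 + 1 = 5 (odd)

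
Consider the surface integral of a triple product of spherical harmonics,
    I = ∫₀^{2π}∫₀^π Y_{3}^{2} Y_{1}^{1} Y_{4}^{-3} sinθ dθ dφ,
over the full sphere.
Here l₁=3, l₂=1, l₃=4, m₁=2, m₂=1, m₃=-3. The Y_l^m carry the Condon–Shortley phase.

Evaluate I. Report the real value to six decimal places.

-0.282095

Checks pass: Σm=0; 8 even; l₃=4∈[2,4].
(2·3+1)(2·1+1)(2·4+1) = 189
Δ: 0! 6! 2! / 9! → 1/252
sum: t=0:+1/36 = 1/36
3j²(3 1 4; 0 0 0) = Δ·Π!·Σ² = 4/63  (sign +1)
sum: t=0:+1/240 = 1/240
3j²(3 1 4; 2 1 -3) = Δ·Π!·Σ² = 1/12  (sign -1)
combine: 4πI² = 189·4/63·1/12 = 1/1
take √, sign -1: I = -0.28209479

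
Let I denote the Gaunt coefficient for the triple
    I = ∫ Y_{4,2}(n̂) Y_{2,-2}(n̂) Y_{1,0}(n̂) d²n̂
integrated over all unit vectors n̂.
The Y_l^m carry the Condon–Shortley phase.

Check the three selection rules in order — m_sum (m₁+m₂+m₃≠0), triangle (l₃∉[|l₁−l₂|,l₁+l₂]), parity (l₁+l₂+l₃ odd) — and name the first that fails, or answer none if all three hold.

Σmᵢ = 0  ✓
l₃∈[|l₁−l₂|,l₁+l₂]=[2,6], have l₃=1  ✗
Σlᵢ = 7 ⇒ odd

triangle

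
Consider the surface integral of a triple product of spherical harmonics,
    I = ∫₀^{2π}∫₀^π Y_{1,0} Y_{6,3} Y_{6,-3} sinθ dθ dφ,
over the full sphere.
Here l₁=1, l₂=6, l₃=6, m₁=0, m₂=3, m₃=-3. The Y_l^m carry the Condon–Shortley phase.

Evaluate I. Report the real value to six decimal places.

0.000000

l₁+l₂+l₃=13 is odd: 3j(l;000)=0 ⇒ I=0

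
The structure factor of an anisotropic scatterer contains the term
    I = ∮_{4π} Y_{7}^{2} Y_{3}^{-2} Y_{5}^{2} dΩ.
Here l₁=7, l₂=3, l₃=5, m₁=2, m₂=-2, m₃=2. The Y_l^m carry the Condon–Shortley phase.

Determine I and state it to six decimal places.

0.000000

m-sum = 2 − 2 + 2 = 2 ≠ 0 ⇒ I = 0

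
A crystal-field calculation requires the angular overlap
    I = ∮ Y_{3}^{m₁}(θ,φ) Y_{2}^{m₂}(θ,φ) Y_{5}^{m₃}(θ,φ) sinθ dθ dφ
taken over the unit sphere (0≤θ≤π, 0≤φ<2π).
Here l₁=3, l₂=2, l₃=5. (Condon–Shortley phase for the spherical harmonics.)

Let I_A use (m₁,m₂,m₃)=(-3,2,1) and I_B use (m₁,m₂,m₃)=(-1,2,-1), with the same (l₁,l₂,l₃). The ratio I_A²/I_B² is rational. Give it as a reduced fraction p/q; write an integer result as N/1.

l's match ⇒ only the (l;m) 3-j factors differ between A and B.
A: triangle coeff Δ(3,2,5) = 1/2310; Σ_t [0,0]: t=0:+1/17280 = 1/17280; (3j)²=1/2310 [(3 2 5; -3 2 1)], sign=+1
B: triangle coeff Δ(3,2,5) = 1/2310; Σ_t [0,0]: t=0:+1/1152 = 1/1152; (3j)²=1/154 [(3 2 5; -1 2 -1)], sign=+1
I_A²/I_B² = (1/2310)/(1/154) = 1/15

1/15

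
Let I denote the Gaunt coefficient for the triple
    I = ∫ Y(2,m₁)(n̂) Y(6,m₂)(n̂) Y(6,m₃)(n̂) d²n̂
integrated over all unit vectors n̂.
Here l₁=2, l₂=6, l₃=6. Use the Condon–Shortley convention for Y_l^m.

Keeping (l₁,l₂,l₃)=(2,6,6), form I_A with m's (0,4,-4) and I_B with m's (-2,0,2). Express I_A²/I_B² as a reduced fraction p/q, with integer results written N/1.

1/70

l's match ⇒ only the (l;m) 3-j factors differ between A and B.
A: triangle coeff Δ(2,6,6) = 1/90090; Σ_t [0,2]: t=0:+1/14515200 t=1:−1/362880 t=2:+1/322560 = 1/2419200; (3j)²=2/5005 [(2 6 6; 0 4 -4)], sign=+1
B: triangle coeff Δ(2,6,6) = 1/90090; Σ_t [2,2]: t=2:+1/69120 = 1/69120; (3j)²=4/143 [(2 6 6; -2 0 2)], sign=+1
I_A²/I_B² = (2/5005)/(4/143) = 1/70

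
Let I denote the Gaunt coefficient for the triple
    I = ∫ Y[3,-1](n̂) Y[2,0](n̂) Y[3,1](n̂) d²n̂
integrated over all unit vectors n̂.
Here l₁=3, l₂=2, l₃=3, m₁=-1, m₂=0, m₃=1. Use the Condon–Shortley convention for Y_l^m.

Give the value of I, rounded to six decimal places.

Checks pass: Σm=0; 8 even; l₃=3∈[1,5].
(2·3+1)(2·2+1)(2·3+1) = 245
Δ: 2! 4! 2! / 9! → 1/3780
sum: t=0:+1/24 t=1:−1/4 t=2:+1/24 = -1/6
3j²(3 2 3; 0 0 0) = Δ·Π!·Σ² = 4/105  (sign +1)
sum: t=0:+1/96 t=1:−1/6 t=2:+1/16 = -3/32
3j²(3 2 3; -1 0 1) = Δ·Π!·Σ² = 3/140  (sign -1)
combine: 4πI² = 245·4/105·3/140 = 1/5
take √, sign -1: I = -0.12615663

-0.126157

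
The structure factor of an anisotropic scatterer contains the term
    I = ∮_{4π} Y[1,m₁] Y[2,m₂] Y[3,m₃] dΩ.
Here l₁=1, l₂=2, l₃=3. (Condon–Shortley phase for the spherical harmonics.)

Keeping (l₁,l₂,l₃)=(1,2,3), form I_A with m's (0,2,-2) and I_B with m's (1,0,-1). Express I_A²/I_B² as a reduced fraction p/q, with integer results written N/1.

l's match ⇒ only the (l;m) 3-j factors differ between A and B.
A: triangle coeff Δ(1,2,3) = 1/105; Σ_t [0,0]: t=0:+1/24 = 1/24; (3j)²=1/21 [(1 2 3; 0 2 -2)], sign=-1
B: triangle coeff Δ(1,2,3) = 1/105; Σ_t [0,0]: t=0:+1/8 = 1/8; (3j)²=2/35 [(1 2 3; 1 0 -1)], sign=+1
I_A²/I_B² = (1/21)/(2/35) = 5/6

5/6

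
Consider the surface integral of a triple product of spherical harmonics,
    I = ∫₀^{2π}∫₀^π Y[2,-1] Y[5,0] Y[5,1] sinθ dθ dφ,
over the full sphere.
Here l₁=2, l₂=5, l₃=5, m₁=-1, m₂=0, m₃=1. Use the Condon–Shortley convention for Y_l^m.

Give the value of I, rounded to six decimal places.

m-sum 0 ✓  L=12 even ✓  3≤5≤7 ✓
Π(2lᵢ+1) = 5×11×11 = 605
triangle coeff Δ(2,5,5) = 1/38610
Σ_t [0,2]: t=0:+1/2880 t=1:−1/576 t=2:+1/2880 = -1/960
(3j)²=10/429 [(2 5 5; 0 0 0)], sign=+1
Σ_t [1,2]: t=1:−1/1152 t=2:+1/1440 = -1/5760
(3j)²=1/858 [(2 5 5; -1 0 1)], sign=-1
⇒ 4πI² = 25/1521
I = (-1)√(25/1521/(4π)) = -0.03616600

-0.036166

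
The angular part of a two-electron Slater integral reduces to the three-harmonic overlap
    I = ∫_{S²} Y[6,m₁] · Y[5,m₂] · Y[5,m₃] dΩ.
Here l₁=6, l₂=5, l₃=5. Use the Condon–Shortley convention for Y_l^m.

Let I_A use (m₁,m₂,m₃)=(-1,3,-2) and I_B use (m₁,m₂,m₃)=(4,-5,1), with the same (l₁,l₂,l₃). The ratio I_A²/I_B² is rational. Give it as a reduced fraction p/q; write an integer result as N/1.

28/3375

Same 6,5,5: normalisation and zero-m 3j drop out of the ratio.
A: Δ: 6! 6! 4! / 17! → 1/28588560; sum: t=4:+1/41472 t=5:−1/34560 t=6:+1/345600 = -1/518400; 3j²(6 5 5; -1 3 -2) = Δ·Π!·Σ² = 7/36465  (sign +1)
B: Δ: 6! 6! 4! / 17! → 1/28588560; sum: t=0:+1/829440 = 1/829440; 3j²(6 5 5; 4 -5 1) = Δ·Π!·Σ² = 225/9724  (sign +1)
I_A²/I_B² = (7/36465)/(225/9724) = 28/3375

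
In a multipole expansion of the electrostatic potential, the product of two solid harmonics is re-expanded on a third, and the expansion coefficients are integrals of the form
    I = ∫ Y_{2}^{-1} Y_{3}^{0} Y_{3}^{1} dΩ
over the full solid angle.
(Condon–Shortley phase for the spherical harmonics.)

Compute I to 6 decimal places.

-0.059471

Rules hold: Σm=0, L=8 even, 1≤3≤5.
N = 5·7·7 = 245
Δ = 2!·2!·4!/9! = 1/3780
Racah Σ t=0..2: t=0:+1/24 t=1:−1/4 t=2:+1/24 = -1/6
⇒ 3j(2 3 3; 0 0 0)² = 4/105, sgn +1
Racah Σ t=1..2: t=1:−1/8 t=2:+1/12 = -1/24
⇒ 3j(2 3 3; -1 0 1)² = 1/210, sgn -1
4πI² = N·(3j₀)²·(3jₘ)² = 2/45
I = -1·√(0.0444444/4π) = -0.05947080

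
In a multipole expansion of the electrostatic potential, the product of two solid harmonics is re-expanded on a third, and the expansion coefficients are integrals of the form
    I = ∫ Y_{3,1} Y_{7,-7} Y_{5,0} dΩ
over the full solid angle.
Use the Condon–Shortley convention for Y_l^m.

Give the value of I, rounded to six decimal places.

0.000000

m-sum = 1 − 7 + 0 = -6 ≠ 0 ⇒ I = 0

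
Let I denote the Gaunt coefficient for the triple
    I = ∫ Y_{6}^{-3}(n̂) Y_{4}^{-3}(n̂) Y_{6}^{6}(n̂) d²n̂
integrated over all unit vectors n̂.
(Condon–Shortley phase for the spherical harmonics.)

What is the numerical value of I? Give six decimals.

m-sum 0 ✓  L=16 even ✓  2≤6≤10 ✓
Π(2lᵢ+1) = 13×9×13 = 1521
triangle coeff Δ(6,4,6) = 1/15315300
Σ_t [0,4]: t=0:+1/829440 t=1:−1/25920 t=2:+1/9216 t=3:−1/25920 t=4:+1/829440 = 7/207360
(3j)²=28/2431 [(6 4 6; 0 0 0)], sign=+1
Σ_t [1,1]: t=1:−1/5806080 = -1/5806080
(3j)²=9/884 [(6 4 6; -3 -3 6)], sign=-1
⇒ 4πI² = 567/3179
I = (-1)√(567/3179/(4π)) = -0.11913554

-0.119136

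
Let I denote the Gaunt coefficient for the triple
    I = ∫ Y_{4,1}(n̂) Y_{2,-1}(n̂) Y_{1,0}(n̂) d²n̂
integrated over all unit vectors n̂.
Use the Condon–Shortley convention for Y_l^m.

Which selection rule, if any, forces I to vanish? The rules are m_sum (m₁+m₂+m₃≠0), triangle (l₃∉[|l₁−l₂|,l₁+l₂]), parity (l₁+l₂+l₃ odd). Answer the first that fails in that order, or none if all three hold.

m₁+m₂+m₃ = 1 − 1 + 0 = 0  ✓
triangle: |4−2|=2 ≤ l₃=1 ≤ 4+2=6  ✗
parity: l₁+l₂+l₃ = 7 is odd

triangle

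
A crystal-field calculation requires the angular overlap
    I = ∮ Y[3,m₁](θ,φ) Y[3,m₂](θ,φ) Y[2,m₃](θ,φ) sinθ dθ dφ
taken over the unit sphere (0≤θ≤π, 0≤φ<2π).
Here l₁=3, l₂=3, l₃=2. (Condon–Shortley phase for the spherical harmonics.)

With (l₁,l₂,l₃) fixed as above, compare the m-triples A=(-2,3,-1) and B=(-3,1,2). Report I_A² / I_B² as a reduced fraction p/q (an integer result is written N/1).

5/2

Shared (l₁,l₂,l₃)=(3,3,2): N and (l;000)² cancel in I_A²/I_B².
A: Δ = 4!·2!·2!/9! = 1/3780; Racah Σ t=4..4: t=4:+1/48 = 1/48; ⇒ 3j(3 3 2; -2 3 -1)² = 5/84, sgn -1
B: Δ = 4!·2!·2!/9! = 1/3780; Racah Σ t=4..4: t=4:+1/96 = 1/96; ⇒ 3j(3 3 2; -3 1 2)² = 1/42, sgn +1
I_A²/I_B² = (5/84)/(1/42) = 5/2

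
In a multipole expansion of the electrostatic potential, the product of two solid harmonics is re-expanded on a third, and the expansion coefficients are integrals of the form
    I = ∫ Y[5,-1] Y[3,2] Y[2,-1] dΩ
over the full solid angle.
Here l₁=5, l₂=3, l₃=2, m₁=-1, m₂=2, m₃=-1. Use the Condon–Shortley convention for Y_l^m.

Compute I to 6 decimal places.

Rules hold: Σm=0, L=10 even, 2≤2≤8.
N = 11·7·5 = 385
Δ = 6!·4!·0!/11! = 1/2310
Racah Σ t=3..3: t=3:−1/144 = -1/144
⇒ 3j(5 3 2; 0 0 0)² = 10/231, sgn -1
Racah Σ t=5..5: t=5:−1/720 = -1/720
⇒ 3j(5 3 2; -1 2 -1)² = 4/385, sgn +1
4πI² = N·(3j₀)²·(3jₘ)² = 40/231
I = -1·√(0.17316/4π) = -0.11738675

-0.117387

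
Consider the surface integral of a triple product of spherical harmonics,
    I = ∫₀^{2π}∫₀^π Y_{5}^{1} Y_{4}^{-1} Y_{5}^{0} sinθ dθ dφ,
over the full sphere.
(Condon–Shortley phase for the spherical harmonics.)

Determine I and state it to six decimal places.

-0.053153

m-sum 0 ✓  L=14 even ✓  1≤5≤9 ✓
Π(2lᵢ+1) = 11×9×11 = 1089
triangle coeff Δ(5,4,5) = 1/3153150
Σ_t [0,4]: t=0:+1/69120 t=1:−1/1728 t=2:+1/576 t=3:−1/1728 t=4:+1/69120 = 7/11520
(3j)²=2/143 [(5 4 5; 0 0 0)], sign=-1
Σ_t [0,3]: t=0:+1/6912 t=1:−1/864 t=2:+1/1152 t=3:−1/17280 = -7/34560
(3j)²=1/429 [(5 4 5; 1 -1 0)], sign=+1
⇒ 4πI² = 6/169
I = (-1)√(6/169/(4π)) = -0.05315295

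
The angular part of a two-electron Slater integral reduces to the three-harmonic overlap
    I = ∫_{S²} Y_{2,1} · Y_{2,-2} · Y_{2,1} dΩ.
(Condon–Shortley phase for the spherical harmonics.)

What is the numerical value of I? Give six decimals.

0.220728

m-sum 0 ✓  L=6 even ✓  0≤2≤4 ✓
Π(2lᵢ+1) = 5×5×5 = 125
triangle coeff Δ(2,2,2) = 1/630
Σ_t [0,2]: t=0:+1/8 t=1:−1/1 t=2:+1/8 = -3/4
(3j)²=2/35 [(2 2 2; 0 0 0)], sign=-1
Σ_t [0,0]: t=0:+1/4 = 1/4
(3j)²=3/35 [(2 2 2; 1 -2 1)], sign=-1
⇒ 4πI² = 30/49
I = (+1)√(30/49/(4π)) = 0.22072812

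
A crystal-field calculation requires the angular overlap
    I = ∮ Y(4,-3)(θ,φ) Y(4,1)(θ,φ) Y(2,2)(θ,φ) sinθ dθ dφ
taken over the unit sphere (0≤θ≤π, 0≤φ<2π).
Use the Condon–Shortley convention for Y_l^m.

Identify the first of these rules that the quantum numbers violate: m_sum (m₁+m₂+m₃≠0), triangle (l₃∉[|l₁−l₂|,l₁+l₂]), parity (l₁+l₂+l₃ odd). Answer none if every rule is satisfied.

azimuthal sum: -3 + 1 + 2 = 0  ✓
0 ≤ 2 ≤ 8 (triangle on l)  ✓
L = 4 + 4 + 2 = 10 (even)  ✓

none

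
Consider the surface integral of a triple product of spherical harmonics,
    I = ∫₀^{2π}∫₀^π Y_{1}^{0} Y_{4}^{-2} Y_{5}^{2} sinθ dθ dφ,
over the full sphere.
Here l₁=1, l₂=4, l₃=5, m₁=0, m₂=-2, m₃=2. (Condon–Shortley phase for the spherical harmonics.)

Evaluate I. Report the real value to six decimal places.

Rules hold: Σm=0, L=10 even, 3≤5≤5.
N = 3·9·11 = 297
Δ = 0!·2!·8!/11! = 1/495
Racah Σ t=0..0: t=0:+1/576 = 1/576
⇒ 3j(1 4 5; 0 0 0)² = 5/99, sgn -1
Racah Σ t=0..0: t=0:+1/1440 = 1/1440
⇒ 3j(1 4 5; 0 -2 2)² = 7/165, sgn -1
4πI² = N·(3j₀)²·(3jₘ)² = 7/11
I = +1·√(0.636364/4π) = 0.22503380

0.225034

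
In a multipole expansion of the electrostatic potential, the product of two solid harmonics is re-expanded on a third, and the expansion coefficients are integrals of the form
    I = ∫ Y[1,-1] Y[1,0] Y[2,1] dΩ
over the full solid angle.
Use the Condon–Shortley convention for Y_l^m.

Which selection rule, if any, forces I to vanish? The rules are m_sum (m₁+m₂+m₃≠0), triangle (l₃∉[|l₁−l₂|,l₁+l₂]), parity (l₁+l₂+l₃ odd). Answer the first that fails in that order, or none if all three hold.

none

azimuthal sum: -1 + 0 + 1 = 0  ✓
0 ≤ 2 ≤ 2 (triangle on l)  ✓
L = 1 + 1 + 2 = 4 (even)  ✓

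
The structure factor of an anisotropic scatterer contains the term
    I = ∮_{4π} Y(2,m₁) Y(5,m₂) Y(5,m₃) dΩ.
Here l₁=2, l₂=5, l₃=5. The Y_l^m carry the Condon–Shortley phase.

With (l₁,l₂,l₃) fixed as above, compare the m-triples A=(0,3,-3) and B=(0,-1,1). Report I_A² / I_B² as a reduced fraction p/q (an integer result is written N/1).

l's match ⇒ only the (l;m) 3-j factors differ between A and B.
A: triangle coeff Δ(2,5,5) = 1/38610; Σ_t [0,2]: t=0:+1/161280 t=1:−1/5040 t=2:+1/5760 = -1/53760; (3j)²=1/4290 [(2 5 5; 0 3 -3)], sign=-1
B: triangle coeff Δ(2,5,5) = 1/38610; Σ_t [0,2]: t=0:+1/2304 t=1:−1/720 t=2:+1/5760 = -1/1280; (3j)²=27/1430 [(2 5 5; 0 -1 1)], sign=-1
I_A²/I_B² = (1/4290)/(27/1430) = 1/81

1/81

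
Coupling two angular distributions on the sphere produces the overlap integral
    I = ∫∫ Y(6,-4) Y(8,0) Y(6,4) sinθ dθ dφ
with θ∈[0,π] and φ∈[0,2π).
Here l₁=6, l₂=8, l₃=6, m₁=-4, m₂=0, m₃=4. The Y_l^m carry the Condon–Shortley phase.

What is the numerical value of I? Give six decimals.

m-sum 0 ✓  L=20 even ✓  2≤6≤14 ✓
Π(2lᵢ+1) = 13×17×13 = 2873
triangle coeff Δ(6,8,6) = 1/1309458150
Σ_t [2,6]: t=2:+1/49766400 t=3:−1/3110400 t=4:+1/1327104 t=5:−1/3110400 t=6:+1/49766400 = 1/6635520
(3j)²=350/46189 [(6 8 6; 0 0 0)], sign=+1
Σ_t [6,8]: t=6:+1/49766400 t=7:−1/152409600 t=8:+1/6502809600 = 89/6502809600
(3j)²=7921/646646 [(6 8 6; -4 0 4)], sign=+1
⇒ 4πI² = 198025/742577
I = (+1)√(198025/742577/(4π)) = 0.14567477

0.145675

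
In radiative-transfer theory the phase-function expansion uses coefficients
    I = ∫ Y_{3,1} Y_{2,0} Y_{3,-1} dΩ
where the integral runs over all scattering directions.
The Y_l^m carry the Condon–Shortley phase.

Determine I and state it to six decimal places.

m-sum 0 ✓  L=8 even ✓  1≤3≤5 ✓
Π(2lᵢ+1) = 7×5×7 = 245
triangle coeff Δ(3,2,3) = 1/3780
Σ_t [0,2]: t=0:+1/24 t=1:−1/4 t=2:+1/24 = -1/6
(3j)²=4/105 [(3 2 3; 0 0 0)], sign=+1
Σ_t [0,2]: t=0:+1/16 t=1:−1/6 t=2:+1/96 = -3/32
(3j)²=3/140 [(3 2 3; 1 0 -1)], sign=-1
⇒ 4πI² = 1/5
I = (-1)√(1/5/(4π)) = -0.12615663

-0.126157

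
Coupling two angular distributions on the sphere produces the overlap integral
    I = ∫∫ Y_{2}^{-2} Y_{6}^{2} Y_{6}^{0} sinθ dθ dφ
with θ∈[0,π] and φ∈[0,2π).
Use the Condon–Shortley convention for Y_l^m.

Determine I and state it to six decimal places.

Checks pass: Σm=0; 14 even; l₃=6∈[4,8].
(2·2+1)(2·6+1)(2·6+1) = 845
Δ: 2! 2! 10! / 15! → 1/90090
sum: t=0:+1/69120 t=1:−1/14400 t=2:+1/69120 = -7/172800
3j²(2 6 6; 0 0 0) = Δ·Π!·Σ² = 14/715  (sign -1)
sum: t=2:+1/69120 = 1/69120
3j²(2 6 6; -2 2 0) = Δ·Π!·Σ² = 4/143  (sign +1)
combine: 4πI² = 845·14/715·4/143 = 56/121
take √, sign -1: I = -0.19190947

-0.191909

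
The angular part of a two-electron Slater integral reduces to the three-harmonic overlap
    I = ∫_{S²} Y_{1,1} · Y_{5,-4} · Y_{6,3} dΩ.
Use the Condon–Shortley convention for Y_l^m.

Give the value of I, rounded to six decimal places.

Rules hold: Σm=0, L=12 even, 4≤6≤6.
N = 3·11·13 = 429
Δ = 0!·2!·10!/13! = 1/858
Racah Σ t=0..0: t=0:+1/14400 = 1/14400
⇒ 3j(1 5 6; 0 0 0)² = 6/143, sgn +1
Racah Σ t=0..0: t=0:+1/725760 = 1/725760
⇒ 3j(1 5 6; 1 -4 3)² = 1/286, sgn -1
4πI² = N·(3j₀)²·(3jₘ)² = 9/143
I = -1·√(0.0629371/4π) = -0.07076985

-0.070770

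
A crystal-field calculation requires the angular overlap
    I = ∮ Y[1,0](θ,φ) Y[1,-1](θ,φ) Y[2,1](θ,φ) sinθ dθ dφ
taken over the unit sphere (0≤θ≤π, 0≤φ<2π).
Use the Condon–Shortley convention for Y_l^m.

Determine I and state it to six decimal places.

-0.218510

Rules hold: Σm=0, L=4 even, 0≤2≤2.
N = 3·3·5 = 45
Δ = 0!·2!·2!/5! = 1/30
Racah Σ t=0..0: t=0:+1/1 = 1/1
⇒ 3j(1 1 2; 0 0 0)² = 2/15, sgn +1
Racah Σ t=0..0: t=0:+1/2 = 1/2
⇒ 3j(1 1 2; 0 -1 1)² = 1/10, sgn -1
4πI² = N·(3j₀)²·(3jₘ)² = 3/5
I = -1·√(0.6/4π) = -0.21850969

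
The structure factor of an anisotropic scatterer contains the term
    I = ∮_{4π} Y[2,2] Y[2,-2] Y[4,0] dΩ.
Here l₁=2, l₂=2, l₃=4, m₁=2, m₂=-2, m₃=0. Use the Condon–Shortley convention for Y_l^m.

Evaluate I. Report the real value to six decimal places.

Rules hold: Σm=0, L=8 even, 0≤4≤4.
N = 5·5·9 = 225
Δ = 0!·4!·4!/9! = 1/630
Racah Σ t=0..0: t=0:+1/16 = 1/16
⇒ 3j(2 2 4; 0 0 0)² = 2/35, sgn +1
Racah Σ t=0..0: t=0:+1/576 = 1/576
⇒ 3j(2 2 4; 2 -2 0)² = 1/630, sgn +1
4πI² = N·(3j₀)²·(3jₘ)² = 1/49
I = +1·√(0.0204082/4π) = 0.04029926

0.040299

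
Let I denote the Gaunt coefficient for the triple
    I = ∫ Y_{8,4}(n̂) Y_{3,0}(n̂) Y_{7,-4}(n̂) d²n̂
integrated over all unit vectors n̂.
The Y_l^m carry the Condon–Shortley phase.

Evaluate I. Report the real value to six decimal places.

Rules hold: Σm=0, L=18 even, 5≤7≤11.
N = 17·7·15 = 1785
Δ = 4!·12!·2!/19! = 1/5290740
Racah Σ t=1..3: t=1:−1/7257600 t=2:+1/2073600 t=3:−1/7257600 = 1/4838400
⇒ 3j(8 3 7; 0 0 0)² = 252/20995, sgn -1
Racah Σ t=1..3: t=1:−1/26127360 t=2:+1/29030400 t=3:−1/479001600 = -17/2874009600
⇒ 3j(8 3 7; 4 0 -4)² = 17/25935, sgn +1
4πI² = N·(3j₀)²·(3jₘ)² = 4284/305045
I = -1·√(0.0140438/4π) = -0.03343011

-0.033430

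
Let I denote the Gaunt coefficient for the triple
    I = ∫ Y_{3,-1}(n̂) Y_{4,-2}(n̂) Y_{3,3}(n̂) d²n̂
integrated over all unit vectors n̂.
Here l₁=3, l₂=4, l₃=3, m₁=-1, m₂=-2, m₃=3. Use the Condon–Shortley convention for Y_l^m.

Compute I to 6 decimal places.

-0.188451

Checks pass: Σm=0; 10 even; l₃=3∈[1,7].
(2·3+1)(2·4+1)(2·3+1) = 441
Δ: 4! 2! 4! / 11! → 1/34650
sum: t=1:−1/72 t=2:+1/16 t=3:−1/72 = 5/144
3j²(3 4 3; 0 0 0) = Δ·Π!·Σ² = 2/77  (sign -1)
sum: t=2:+1/192 = 1/192
3j²(3 4 3; -1 -2 3) = Δ·Π!·Σ² = 3/77  (sign +1)
combine: 4πI² = 441·2/77·3/77 = 54/121
take √, sign -1: I = -0.18845135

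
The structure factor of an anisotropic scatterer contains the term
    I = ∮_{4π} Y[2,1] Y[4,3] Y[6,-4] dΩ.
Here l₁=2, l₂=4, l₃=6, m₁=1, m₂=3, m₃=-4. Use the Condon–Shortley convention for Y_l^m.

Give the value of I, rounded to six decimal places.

Rules hold: Σm=0, L=12 even, 2≤6≤6.
N = 5·9·13 = 585
Δ = 0!·4!·8!/13! = 1/6435
Racah Σ t=0..0: t=0:+1/2304 = 1/2304
⇒ 3j(2 4 6; 0 0 0)² = 5/143, sgn +1
Racah Σ t=0..0: t=0:+1/30240 = 1/30240
⇒ 3j(2 4 6; 1 3 -4)² = 16/429, sgn +1
4πI² = N·(3j₀)²·(3jₘ)² = 1200/1573
I = +1·√(0.762873/4π) = 0.24638901

0.246389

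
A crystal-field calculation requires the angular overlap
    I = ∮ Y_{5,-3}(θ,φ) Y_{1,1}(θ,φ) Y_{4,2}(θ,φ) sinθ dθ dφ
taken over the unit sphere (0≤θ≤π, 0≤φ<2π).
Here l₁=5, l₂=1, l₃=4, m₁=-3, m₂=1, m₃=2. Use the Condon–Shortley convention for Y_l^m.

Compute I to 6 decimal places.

m-sum 0 ✓  L=10 even ✓  4≤4≤6 ✓
Π(2lᵢ+1) = 11×3×9 = 297
triangle coeff Δ(5,1,4) = 1/495
Σ_t [1,1]: t=1:−1/576 = -1/576
(3j)²=5/99 [(5 1 4; 0 0 0)], sign=-1
Σ_t [2,2]: t=2:+1/2880 = 1/2880
(3j)²=28/495 [(5 1 4; -3 1 2)], sign=+1
⇒ 4πI² = 28/33
I = (-1)√(28/33/(4π)) = -0.25984664

-0.259847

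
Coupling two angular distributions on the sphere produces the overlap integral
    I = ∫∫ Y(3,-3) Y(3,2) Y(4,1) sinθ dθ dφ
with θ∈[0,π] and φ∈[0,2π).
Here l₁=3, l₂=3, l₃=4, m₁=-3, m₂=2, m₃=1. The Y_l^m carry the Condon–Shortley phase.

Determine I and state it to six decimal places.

Rules hold: Σm=0, L=10 even, 0≤4≤6.
N = 7·7·9 = 441
Δ = 2!·4!·4!/11! = 1/34650
Racah Σ t=0..2: t=0:+1/72 t=1:−1/16 t=2:+1/72 = -5/144
⇒ 3j(3 3 4; 0 0 0)² = 2/77, sgn -1
Racah Σ t=2..2: t=2:+1/288 = 1/288
⇒ 3j(3 3 4; -3 2 1)² = 5/231, sgn -1
4πI² = N·(3j₀)²·(3jₘ)² = 30/121
I = +1·√(0.247934/4π) = 0.14046335

0.140463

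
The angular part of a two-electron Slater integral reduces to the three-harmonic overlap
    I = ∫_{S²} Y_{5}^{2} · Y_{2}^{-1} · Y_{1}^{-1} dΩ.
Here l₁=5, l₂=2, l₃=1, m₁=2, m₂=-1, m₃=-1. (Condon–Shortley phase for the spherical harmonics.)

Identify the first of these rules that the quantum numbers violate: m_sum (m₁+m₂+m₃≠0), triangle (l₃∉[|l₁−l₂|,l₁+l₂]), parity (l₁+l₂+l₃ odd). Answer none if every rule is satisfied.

triangle

azimuthal sum: 2 − 1 − 1 = 0  ✓
3 ≤ 1 ≤ 7 (triangle on l)  ✗
L = 5 + 2 + 1 = 8 (even)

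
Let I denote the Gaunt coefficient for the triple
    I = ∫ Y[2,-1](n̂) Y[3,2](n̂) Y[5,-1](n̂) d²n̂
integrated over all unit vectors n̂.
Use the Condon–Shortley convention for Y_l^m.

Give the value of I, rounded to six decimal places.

-0.117387

Rules hold: Σm=0, L=10 even, 1≤5≤5.
N = 5·7·11 = 385
Δ = 0!·4!·6!/11! = 1/2310
Racah Σ t=0..0: t=0:+1/144 = 1/144
⇒ 3j(2 3 5; 0 0 0)² = 10/231, sgn -1
Racah Σ t=0..0: t=0:+1/720 = 1/720
⇒ 3j(2 3 5; -1 2 -1)² = 4/385, sgn +1
4πI² = N·(3j₀)²·(3jₘ)² = 40/231
I = -1·√(0.17316/4π) = -0.11738675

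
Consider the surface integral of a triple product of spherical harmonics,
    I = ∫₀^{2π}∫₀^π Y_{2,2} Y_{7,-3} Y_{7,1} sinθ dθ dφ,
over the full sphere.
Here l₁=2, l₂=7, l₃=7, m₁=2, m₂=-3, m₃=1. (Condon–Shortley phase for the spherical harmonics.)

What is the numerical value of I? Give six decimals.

Rules hold: Σm=0, L=16 even, 5≤7≤9.
N = 5·15·15 = 1125
Δ = 2!·2!·12!/17! = 1/185640
Racah Σ t=0..2: t=0:+1/2419200 t=1:−1/518400 t=2:+1/2419200 = -1/907200
⇒ 3j(2 7 7; 0 0 0)² = 56/3315, sgn +1
Racah Σ t=0..0: t=0:+1/3870720 = 1/3870720
⇒ 3j(2 7 7; 2 -3 1)² = 135/6188, sgn +1
4πI² = N·(3j₀)²·(3jₘ)² = 20250/48841
I = +1·√(0.414611/4π) = 0.18164160

0.181642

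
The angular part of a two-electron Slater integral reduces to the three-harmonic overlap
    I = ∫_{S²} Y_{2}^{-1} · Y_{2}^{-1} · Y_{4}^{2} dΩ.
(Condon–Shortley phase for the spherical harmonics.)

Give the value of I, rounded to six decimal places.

0.254875

Checks pass: Σm=0; 8 even; l₃=4∈[0,4].
(2·2+1)(2·2+1)(2·4+1) = 225
Δ: 0! 4! 4! / 9! → 1/630
sum: t=0:+1/16 = 1/16
3j²(2 2 4; 0 0 0) = Δ·Π!·Σ² = 2/35  (sign +1)
sum: t=0:+1/36 = 1/36
3j²(2 2 4; -1 -1 2) = Δ·Π!·Σ² = 4/63  (sign +1)
combine: 4πI² = 225·2/35·4/63 = 40/49
take √, sign +1: I = 0.25487487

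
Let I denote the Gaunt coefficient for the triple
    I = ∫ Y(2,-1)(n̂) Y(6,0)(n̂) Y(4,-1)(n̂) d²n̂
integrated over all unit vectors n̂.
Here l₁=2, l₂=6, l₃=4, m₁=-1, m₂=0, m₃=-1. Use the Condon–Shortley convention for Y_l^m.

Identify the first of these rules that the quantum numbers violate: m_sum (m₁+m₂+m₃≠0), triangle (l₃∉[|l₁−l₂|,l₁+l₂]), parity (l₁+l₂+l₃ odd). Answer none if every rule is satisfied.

m_sum

azimuthal sum: -1 + 0 − 1 = -2  ✗
4 ≤ 4 ≤ 8 (triangle on l)
L = 2 + 6 + 4 = 12 (even)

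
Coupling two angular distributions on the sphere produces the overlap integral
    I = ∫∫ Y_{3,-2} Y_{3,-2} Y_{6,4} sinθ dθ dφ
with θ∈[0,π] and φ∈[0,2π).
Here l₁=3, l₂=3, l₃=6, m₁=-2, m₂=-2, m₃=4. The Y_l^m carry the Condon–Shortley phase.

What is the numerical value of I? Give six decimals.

0.266131

Rules hold: Σm=0, L=12 even, 0≤6≤6.
N = 7·7·13 = 637
Δ = 0!·6!·6!/13! = 1/12012
Racah Σ t=0..0: t=0:+1/1296 = 1/1296
⇒ 3j(3 3 6; 0 0 0)² = 100/3003, sgn +1
Racah Σ t=0..0: t=0:+1/14400 = 1/14400
⇒ 3j(3 3 6; -2 -2 4)² = 6/143, sgn +1
4πI² = N·(3j₀)²·(3jₘ)² = 1400/1573
I = +1·√(0.890019/4π) = 0.26613055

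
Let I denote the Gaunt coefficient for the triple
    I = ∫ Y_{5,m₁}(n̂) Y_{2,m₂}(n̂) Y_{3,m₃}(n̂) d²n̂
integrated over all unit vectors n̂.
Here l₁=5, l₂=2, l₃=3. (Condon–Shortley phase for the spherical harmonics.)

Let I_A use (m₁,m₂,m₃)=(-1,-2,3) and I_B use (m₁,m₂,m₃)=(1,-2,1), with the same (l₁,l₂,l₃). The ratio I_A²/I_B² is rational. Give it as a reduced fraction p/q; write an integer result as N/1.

1/15

l's match ⇒ only the (l;m) 3-j factors differ between A and B.
A: triangle coeff Δ(5,2,3) = 1/2310; Σ_t [0,0]: t=0:+1/17280 = 1/17280; (3j)²=1/2310 [(5 2 3; -1 -2 3)], sign=+1
B: triangle coeff Δ(5,2,3) = 1/2310; Σ_t [0,0]: t=0:+1/1152 = 1/1152; (3j)²=1/154 [(5 2 3; 1 -2 1)], sign=+1
I_A²/I_B² = (1/2310)/(1/154) = 1/15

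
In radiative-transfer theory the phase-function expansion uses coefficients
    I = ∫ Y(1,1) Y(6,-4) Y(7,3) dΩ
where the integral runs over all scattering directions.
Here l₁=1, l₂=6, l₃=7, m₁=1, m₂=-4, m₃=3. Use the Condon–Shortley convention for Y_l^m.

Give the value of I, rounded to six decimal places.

m-sum 0 ✓  L=14 even ✓  5≤7≤7 ✓
Π(2lᵢ+1) = 3×13×15 = 585
triangle coeff Δ(1,6,7) = 1/1365
Σ_t [0,0]: t=0:+1/518400 = 1/518400
(3j)²=7/195 [(1 6 7; 0 0 0)], sign=-1
Σ_t [0,0]: t=0:+1/14515200 = 1/14515200
(3j)²=2/455 [(1 6 7; 1 -4 3)], sign=+1
⇒ 4πI² = 6/65
I = (-1)√(6/65/(4π)) = -0.08570655

-0.085707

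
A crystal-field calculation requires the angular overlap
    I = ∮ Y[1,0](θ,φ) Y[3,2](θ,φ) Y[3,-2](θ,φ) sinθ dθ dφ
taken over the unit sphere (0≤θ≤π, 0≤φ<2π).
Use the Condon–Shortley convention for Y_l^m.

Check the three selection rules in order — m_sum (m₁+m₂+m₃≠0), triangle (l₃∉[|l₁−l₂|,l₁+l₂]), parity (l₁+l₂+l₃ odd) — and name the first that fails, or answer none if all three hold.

parity

Σmᵢ = 0  ✓
l₃∈[|l₁−l₂|,l₁+l₂]=[2,4], have l₃=3  ✓
Σlᵢ = 7 ⇒ odd  ✗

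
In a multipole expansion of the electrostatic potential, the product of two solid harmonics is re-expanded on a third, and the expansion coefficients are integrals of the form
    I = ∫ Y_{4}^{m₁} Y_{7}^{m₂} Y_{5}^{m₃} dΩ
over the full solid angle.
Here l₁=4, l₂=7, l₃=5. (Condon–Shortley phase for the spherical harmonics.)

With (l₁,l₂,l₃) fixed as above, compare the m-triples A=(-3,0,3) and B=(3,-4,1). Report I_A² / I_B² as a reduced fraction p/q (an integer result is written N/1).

Same 4,7,5: normalisation and zero-m 3j drop out of the ratio.
A: Δ: 6! 2! 8! / 17! → 1/6126120; sum: t=5:−1/345600 t=6:+1/3628800 = -19/7257600; 3j²(4 7 5; -3 0 3) = Δ·Π!·Σ² = 2527/218790  (sign -1)
B: Δ: 6! 2! 8! / 17! → 1/6126120; sum: t=0:+1/518400 t=1:−1/345600 = -1/1036800; 3j²(4 7 5; 3 -4 1) = Δ·Π!·Σ² = 7/2210  (sign -1)
I_A²/I_B² = (2527/218790)/(7/2210) = 361/99

361/99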